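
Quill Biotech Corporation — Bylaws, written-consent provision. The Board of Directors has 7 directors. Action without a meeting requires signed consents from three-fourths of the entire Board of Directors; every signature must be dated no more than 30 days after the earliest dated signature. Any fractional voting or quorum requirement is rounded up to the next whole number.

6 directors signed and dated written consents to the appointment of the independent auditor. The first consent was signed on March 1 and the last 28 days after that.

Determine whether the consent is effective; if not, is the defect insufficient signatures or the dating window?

Effective — both the signature and dating-window requirements are satisfied.

Signatures required: three-fourths of 7 — 3/4 of 7 = 5.25, rounded up to 6, so 6 needed; 6 signed. Sufficient.
Dating window: the latest signature is 28 days after the earliest; the limit is 30 days. Within the window.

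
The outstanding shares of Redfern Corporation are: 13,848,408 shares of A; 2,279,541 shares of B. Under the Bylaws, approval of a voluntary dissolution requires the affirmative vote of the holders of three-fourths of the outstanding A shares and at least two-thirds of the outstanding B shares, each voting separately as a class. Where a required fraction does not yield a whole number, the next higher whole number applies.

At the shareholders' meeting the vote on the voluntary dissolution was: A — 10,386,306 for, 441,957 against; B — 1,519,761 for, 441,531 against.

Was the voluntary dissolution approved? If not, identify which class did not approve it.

Approved — every class gave the required vote.

A: 3/4 of 13848408 = 10386306; 10,386,306 required, 10,386,306 in favor — approved.
B: 2/3 of 2279541 = 1519694; 1,519,694 required, 1,519,761 in favor — approved.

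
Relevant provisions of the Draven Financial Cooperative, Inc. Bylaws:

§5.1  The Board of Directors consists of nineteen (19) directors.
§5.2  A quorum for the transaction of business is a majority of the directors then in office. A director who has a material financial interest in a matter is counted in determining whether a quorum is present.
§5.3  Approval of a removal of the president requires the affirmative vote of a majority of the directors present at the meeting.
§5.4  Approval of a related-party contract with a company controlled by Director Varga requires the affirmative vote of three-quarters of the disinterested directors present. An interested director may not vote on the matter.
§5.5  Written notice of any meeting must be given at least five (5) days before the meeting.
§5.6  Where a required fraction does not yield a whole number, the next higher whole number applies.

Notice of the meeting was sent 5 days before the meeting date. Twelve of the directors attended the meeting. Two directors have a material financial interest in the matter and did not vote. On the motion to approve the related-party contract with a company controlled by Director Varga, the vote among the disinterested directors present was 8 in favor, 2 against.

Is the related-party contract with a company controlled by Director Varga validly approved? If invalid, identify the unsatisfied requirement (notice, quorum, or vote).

Valid — all requirements satisfied.

Notice: 5 days given; 5 required (5 ≥ 5). Satisfied.
Quorum: 12 present (interested directors count toward quorum); quorum is 10. Satisfied.
Vote: the related-party contract with a company controlled by Director Varga requires three-fourths of the disinterested directors present (12 − 2 = 10). 3/4 of 10 = 7.50, rounded up to 8, so 8 affirmative votes are needed; 8 voted in favor. Satisfied.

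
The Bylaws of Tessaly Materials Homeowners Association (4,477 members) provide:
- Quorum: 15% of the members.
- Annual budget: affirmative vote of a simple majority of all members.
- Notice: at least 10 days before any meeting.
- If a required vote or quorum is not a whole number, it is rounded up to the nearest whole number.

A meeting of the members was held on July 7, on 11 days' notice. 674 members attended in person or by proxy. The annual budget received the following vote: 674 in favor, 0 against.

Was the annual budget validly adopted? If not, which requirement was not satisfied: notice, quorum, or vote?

Notice: 11 days given; 10 required. Satisfied.
Quorum: 15% of 4,477 = 671.55, rounded up to 672; 674 present. Satisfied.
Vote: requires a majority of all members (4,477); a majority of 4477 is 2239, so 2,239 needed; 674 in favor. Not satisfied.

Invalid — vote requirement not satisfied.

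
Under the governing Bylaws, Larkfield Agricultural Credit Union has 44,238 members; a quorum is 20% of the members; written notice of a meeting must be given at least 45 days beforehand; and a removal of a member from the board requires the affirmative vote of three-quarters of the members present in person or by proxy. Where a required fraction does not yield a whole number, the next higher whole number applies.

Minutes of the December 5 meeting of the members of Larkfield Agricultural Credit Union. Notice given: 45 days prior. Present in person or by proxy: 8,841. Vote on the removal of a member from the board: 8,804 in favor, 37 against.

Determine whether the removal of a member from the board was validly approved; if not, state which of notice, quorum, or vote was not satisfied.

Invalid — quorum requirement not satisfied.

Notice: 45 days given; 45 required. Satisfied.
Quorum: 20% of 44,238 = 8,847.60, rounded up to 8,848; 8,841 present. Not satisfied.
Vote: requires three-fourths of those present (8,841); 3/4 of 8841 = 6630.75, rounded up to 6631, so 6,631 needed; 8,804 in favor. Satisfied.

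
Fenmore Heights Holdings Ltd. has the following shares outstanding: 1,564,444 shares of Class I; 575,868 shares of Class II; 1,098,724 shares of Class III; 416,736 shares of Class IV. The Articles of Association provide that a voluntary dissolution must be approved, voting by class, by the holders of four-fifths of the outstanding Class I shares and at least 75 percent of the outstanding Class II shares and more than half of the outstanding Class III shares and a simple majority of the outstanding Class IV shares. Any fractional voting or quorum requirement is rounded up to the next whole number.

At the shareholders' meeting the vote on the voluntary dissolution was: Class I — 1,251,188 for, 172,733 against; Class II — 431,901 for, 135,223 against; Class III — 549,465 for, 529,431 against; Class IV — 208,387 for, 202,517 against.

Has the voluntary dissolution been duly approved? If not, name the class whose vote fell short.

Class I: 4/5 of 1564444 = 1251555.20, rounded up to 1251556; 1,251,556 required, 1,251,188 in favor — not approved.
Class II: 3/4 of 575868 = 431901; 431,901 required, 431,901 in favor — approved.
Class III: a majority of 1098724 is 549363; 549,363 required, 549,465 in favor — approved.
Class IV: a majority of 416736 is 208369; 208,369 required, 208,387 in favor — approved.

Not approved — the Class I shares did not give the required vote.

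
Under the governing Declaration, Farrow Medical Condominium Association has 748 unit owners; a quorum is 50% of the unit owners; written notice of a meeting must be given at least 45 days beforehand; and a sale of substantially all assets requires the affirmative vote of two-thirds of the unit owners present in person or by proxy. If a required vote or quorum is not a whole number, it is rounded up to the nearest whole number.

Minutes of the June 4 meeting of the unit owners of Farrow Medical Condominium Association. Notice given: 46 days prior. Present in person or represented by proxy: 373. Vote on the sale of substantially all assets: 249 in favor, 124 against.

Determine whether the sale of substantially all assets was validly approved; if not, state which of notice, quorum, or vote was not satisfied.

Invalid — quorum requirement not satisfied.

Notice: 46 days given; 45 required. Satisfied.
Quorum: 50% of 748 = 374; 373 present. Not satisfied.
Vote: requires two-thirds of those present (373); 2/3 of 373 = 248.67, rounded up to 249, so 249 needed; 249 in favor. Satisfied.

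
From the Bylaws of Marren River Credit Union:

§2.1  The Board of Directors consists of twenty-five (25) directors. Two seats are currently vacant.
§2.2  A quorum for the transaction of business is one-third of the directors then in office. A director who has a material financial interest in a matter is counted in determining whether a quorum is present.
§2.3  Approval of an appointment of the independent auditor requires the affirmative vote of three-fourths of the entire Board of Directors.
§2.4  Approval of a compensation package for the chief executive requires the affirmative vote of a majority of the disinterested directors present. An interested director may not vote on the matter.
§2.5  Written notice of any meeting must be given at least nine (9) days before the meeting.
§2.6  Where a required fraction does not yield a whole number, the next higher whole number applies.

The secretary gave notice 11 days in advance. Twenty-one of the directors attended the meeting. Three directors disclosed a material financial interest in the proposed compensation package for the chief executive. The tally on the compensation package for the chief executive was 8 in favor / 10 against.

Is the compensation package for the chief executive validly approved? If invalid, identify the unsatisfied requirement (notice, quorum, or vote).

Notice: 11 days given; 9 required (11 ≥ 9). Satisfied.
Quorum: 21 present (interested directors count toward quorum); quorum is 8. Satisfied.
Vote: the compensation package for the chief executive requires a majority of the disinterested directors present (21 − 3 = 18). A majority of 18 is 10, so 10 affirmative votes are needed; 8 voted in favor. Not satisfied.

Invalid — vote requirement not satisfied.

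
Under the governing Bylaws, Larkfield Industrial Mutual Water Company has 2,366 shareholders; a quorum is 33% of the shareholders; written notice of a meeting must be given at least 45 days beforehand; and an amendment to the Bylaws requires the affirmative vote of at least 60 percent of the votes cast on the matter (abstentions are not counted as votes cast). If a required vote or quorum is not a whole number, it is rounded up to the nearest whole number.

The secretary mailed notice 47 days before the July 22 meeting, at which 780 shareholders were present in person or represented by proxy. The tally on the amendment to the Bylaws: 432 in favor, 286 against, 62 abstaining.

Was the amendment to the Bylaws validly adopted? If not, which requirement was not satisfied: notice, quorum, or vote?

Invalid — quorum requirement not satisfied.

Notice: 47 days given; 45 required. Satisfied.
Quorum: 33% of 2,366 = 780.78, rounded up to 781; 780 present. Not satisfied.
Vote: requires three-fifths of the votes cast (780 − 62 abstaining = 718); 3/5 of 718 = 430.80, rounded up to 431, so 431 needed; 432 in favor. Satisfied.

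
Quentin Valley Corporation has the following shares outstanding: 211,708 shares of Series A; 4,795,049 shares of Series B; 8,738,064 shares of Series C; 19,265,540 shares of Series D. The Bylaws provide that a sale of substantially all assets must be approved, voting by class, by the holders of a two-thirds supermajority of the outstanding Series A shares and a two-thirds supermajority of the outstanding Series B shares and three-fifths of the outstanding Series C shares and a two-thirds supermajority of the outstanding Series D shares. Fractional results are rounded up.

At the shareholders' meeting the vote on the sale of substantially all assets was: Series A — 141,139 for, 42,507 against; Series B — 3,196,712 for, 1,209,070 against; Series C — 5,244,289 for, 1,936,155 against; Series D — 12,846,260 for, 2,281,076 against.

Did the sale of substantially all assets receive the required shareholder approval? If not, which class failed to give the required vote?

Series A: 2/3 of 211708 = 141138.67, rounded up to 141139; 141,139 required, 141,139 in favor — approved.
Series B: 2/3 of 4795049 = 3196699.33, rounded up to 3196700; 3,196,700 required, 3,196,712 in favor — approved.
Series C: 3/5 of 8738064 = 5242838.40, rounded up to 5242839; 5,242,839 required, 5,244,289 in favor — approved.
Series D: 2/3 of 19265540 = 12843693.33, rounded up to 12843694; 12,843,694 required, 12,846,260 in favor — approved.

Approved — every class gave the required vote.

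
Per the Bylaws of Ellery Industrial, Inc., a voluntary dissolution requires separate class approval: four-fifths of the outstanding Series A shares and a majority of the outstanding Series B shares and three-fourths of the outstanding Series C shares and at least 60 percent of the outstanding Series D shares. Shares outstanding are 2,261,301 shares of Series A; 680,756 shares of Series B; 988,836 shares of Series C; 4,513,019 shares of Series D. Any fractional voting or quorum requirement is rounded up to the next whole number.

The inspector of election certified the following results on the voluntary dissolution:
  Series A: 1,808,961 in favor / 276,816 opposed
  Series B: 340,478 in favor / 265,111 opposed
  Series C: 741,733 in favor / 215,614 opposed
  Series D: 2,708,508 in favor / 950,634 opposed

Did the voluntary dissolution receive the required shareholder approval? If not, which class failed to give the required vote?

Series A: 4/5 of 2261301 = 1809040.80, rounded up to 1809041; 1,809,041 required, 1,808,961 in favor — not approved.
Series B: a majority of 680756 is 340379; 340,379 required, 340,478 in favor — approved.
Series C: 3/4 of 988836 = 741627; 741,627 required, 741,733 in favor — approved.
Series D: 3/5 of 4513019 = 2707811.40, rounded up to 2707812; 2,707,812 required, 2,708,508 in favor — approved.

Not approved — the Series A shares did not give the required vote.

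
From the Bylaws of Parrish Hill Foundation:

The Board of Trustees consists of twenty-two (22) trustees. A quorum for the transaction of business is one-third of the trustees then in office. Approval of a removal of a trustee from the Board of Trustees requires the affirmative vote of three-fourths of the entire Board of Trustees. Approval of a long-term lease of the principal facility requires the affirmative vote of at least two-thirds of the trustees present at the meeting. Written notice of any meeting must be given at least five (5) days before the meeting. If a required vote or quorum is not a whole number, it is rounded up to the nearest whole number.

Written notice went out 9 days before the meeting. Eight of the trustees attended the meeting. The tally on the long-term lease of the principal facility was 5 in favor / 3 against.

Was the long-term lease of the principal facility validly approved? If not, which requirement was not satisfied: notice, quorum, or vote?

Invalid — vote requirement not satisfied.

Notice: 9 days given; 5 required (9 ≥ 5). Satisfied.
Quorum: 8 present; quorum is 8. Satisfied.
Vote: the long-term lease of the principal facility requires two-thirds of the trustees present (8). 2/3 of 8 = 5.33, rounded up to 6, so 6 affirmative votes are needed; 5 voted in favor. Not satisfied.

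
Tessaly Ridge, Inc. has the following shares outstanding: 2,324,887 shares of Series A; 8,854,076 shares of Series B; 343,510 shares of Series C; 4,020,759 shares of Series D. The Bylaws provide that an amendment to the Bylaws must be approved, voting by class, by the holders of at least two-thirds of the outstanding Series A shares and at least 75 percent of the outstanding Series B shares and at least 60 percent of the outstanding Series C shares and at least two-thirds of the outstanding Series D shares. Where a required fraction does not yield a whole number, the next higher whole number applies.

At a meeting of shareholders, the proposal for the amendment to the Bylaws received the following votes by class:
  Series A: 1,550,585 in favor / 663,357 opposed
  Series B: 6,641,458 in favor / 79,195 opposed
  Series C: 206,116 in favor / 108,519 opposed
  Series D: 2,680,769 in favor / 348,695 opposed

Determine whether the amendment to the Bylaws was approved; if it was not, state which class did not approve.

Approved — every class gave the required vote.

Series A: 2/3 of 2324887 = 1549924.67, rounded up to 1549925; 1,549,925 required, 1,550,585 in favor — approved.
Series B: 3/4 of 8854076 = 6640557; 6,640,557 required, 6,641,458 in favor — approved.
Series C: 3/5 of 343510 = 206106; 206,106 required, 206,116 in favor — approved.
Series D: 2/3 of 4020759 = 2680506; 2,680,506 required, 2,680,769 in favor — approved.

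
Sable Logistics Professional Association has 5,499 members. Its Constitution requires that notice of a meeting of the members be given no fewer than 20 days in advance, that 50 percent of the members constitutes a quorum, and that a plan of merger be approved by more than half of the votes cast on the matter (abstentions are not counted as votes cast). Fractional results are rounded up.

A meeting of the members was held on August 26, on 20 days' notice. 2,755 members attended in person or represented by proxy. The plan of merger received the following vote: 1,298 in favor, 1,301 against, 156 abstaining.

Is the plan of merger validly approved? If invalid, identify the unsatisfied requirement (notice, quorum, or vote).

Notice: 20 days given; 20 required. Satisfied.
Quorum: 50% of 5,499 = 2,749.50, rounded up to 2,750; 2,755 present. Satisfied.
Vote: requires a majority of the votes cast (2,755 − 156 abstaining = 2,599); a majority of 2599 is 1300, so 1,300 needed; 1,298 in favor. Not satisfied.

Invalid — vote requirement not satisfied.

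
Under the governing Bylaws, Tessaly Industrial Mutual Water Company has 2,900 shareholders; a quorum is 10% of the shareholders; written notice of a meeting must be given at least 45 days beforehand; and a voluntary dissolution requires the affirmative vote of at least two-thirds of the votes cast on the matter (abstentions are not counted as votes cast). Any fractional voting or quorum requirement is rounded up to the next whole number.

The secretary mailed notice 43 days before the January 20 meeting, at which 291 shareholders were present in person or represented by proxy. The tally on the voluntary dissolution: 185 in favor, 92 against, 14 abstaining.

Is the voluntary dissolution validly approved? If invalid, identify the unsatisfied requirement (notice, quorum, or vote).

Invalid — notice requirement not satisfied.

Notice: 43 days given; 45 required. Not satisfied.
Quorum: 10% of 2,900 = 290; 291 present. Satisfied.
Vote: requires two-thirds of the votes cast (291 − 14 abstaining = 277); 2/3 of 277 = 184.67, rounded up to 185, so 185 needed; 185 in favor. Satisfied.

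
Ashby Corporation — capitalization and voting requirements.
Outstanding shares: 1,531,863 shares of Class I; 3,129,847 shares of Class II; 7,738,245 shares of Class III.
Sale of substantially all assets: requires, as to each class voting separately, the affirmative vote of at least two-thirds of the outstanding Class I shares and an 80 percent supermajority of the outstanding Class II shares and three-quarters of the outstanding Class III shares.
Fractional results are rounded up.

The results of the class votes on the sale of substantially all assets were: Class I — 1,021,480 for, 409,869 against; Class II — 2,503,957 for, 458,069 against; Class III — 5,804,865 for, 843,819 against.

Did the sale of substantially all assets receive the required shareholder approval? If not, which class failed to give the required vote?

Approved — every class gave the required vote.

Class I: 2/3 of 1531863 = 1021242; 1,021,242 required, 1,021,480 in favor — approved.
Class II: 4/5 of 3129847 = 2503877.60, rounded up to 2503878; 2,503,878 required, 2,503,957 in favor — approved.
Class III: 3/4 of 7738245 = 5803683.75, rounded up to 5803684; 5,803,684 required, 5,804,865 in favor — approved.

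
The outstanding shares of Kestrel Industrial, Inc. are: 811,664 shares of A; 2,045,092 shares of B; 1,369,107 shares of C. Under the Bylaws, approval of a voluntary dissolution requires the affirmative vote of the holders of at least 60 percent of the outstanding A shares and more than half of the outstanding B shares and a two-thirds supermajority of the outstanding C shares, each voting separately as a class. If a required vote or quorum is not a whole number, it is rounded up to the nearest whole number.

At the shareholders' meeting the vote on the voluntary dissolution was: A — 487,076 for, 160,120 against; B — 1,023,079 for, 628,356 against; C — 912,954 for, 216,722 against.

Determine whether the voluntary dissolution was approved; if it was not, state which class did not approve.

Approved — every class gave the required vote.

A: 3/5 of 811664 = 486998.40, rounded up to 486999; 486,999 required, 487,076 in favor — approved.
B: a majority of 2045092 is 1022547; 1,022,547 required, 1,023,079 in favor — approved.
C: 2/3 of 1369107 = 912738; 912,738 required, 912,954 in favor — approved.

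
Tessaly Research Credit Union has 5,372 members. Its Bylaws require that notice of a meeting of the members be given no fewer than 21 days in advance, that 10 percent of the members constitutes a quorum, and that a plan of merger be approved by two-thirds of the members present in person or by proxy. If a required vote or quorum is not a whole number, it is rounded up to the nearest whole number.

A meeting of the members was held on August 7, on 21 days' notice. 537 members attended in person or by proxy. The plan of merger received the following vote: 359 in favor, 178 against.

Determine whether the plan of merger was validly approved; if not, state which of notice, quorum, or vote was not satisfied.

Invalid — quorum requirement not satisfied.

Notice: 21 days given; 21 required. Satisfied.
Quorum: 10% of 5,372 = 537.20, rounded up to 538; 537 present. Not satisfied.
Vote: requires two-thirds of those present (537); 2/3 of 537 = 358, so 358 needed; 359 in favor. Satisfied.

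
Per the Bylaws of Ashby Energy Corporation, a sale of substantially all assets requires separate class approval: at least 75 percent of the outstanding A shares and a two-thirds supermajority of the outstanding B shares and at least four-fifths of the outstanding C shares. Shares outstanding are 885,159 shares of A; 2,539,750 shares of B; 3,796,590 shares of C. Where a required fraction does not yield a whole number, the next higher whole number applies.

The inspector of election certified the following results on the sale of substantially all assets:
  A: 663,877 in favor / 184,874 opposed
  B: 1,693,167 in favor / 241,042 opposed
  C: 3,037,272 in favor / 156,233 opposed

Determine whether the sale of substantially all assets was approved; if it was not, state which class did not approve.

A: 3/4 of 885159 = 663869.25, rounded up to 663870; 663,870 required, 663,877 in favor — approved.
B: 2/3 of 2539750 = 1693166.67, rounded up to 1693167; 1,693,167 required, 1,693,167 in favor — approved.
C: 4/5 of 3796590 = 3037272; 3,037,272 required, 3,037,272 in favor — approved.

Approved — every class gave the required vote.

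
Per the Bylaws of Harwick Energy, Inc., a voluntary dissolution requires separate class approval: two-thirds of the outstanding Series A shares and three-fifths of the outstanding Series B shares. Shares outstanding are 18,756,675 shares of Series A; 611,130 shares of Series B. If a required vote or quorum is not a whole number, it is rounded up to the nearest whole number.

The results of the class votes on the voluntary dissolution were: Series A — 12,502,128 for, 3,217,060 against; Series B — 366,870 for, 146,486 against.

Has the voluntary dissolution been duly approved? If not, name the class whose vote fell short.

Not approved — the Series A shares did not give the required vote.

Series A: 2/3 of 18756675 = 12504450; 12,504,450 required, 12,502,128 in favor — not approved.
Series B: 3/5 of 611130 = 366678; 366,678 required, 366,870 in favor — approved.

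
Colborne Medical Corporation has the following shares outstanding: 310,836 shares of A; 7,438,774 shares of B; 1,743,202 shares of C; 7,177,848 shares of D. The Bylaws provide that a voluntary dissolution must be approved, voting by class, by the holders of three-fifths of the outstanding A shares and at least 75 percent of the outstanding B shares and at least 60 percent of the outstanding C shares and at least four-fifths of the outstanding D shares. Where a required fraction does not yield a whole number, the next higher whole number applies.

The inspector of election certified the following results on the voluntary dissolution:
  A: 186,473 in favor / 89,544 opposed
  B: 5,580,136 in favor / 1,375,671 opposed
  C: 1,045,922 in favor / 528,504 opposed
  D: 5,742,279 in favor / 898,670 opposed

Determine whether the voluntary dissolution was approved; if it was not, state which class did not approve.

Not approved — the A shares did not give the required vote.

A: 3/5 of 310836 = 186501.60, rounded up to 186502; 186,502 required, 186,473 in favor — not approved.
B: 3/4 of 7438774 = 5579080.50, rounded up to 5579081; 5,579,081 required, 5,580,136 in favor — approved.
C: 3/5 of 1743202 = 1045921.20, rounded up to 1045922; 1,045,922 required, 1,045,922 in favor — approved.
D: 4/5 of 7177848 = 5742278.40, rounded up to 5742279; 5,742,279 required, 5,742,279 in favor — approved.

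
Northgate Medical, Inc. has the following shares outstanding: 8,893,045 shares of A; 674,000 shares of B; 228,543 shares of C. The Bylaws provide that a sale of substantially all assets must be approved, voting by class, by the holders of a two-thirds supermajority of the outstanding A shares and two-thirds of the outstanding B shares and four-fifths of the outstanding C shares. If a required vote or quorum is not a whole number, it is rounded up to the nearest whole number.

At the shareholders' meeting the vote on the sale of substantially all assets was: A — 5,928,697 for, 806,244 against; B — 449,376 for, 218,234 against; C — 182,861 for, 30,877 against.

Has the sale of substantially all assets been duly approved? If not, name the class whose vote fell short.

Approved — every class gave the required vote.

A: 2/3 of 8893045 = 5928696.67, rounded up to 5928697; 5,928,697 required, 5,928,697 in favor — approved.
B: 2/3 of 674000 = 449333.33, rounded up to 449334; 449,334 required, 449,376 in favor — approved.
C: 4/5 of 228543 = 182834.40, rounded up to 182835; 182,835 required, 182,861 in favor — approved.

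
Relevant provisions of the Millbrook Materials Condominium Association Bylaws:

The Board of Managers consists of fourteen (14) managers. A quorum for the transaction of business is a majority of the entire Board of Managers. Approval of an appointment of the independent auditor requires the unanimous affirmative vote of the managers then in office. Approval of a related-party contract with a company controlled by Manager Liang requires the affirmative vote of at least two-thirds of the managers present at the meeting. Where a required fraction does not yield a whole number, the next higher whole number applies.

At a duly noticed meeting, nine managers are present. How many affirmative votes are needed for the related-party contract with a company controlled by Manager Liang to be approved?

6

The related-party contract with a company controlled by Manager Liang requires two-thirds of the managers present (9).
2/3 of 9 = 6.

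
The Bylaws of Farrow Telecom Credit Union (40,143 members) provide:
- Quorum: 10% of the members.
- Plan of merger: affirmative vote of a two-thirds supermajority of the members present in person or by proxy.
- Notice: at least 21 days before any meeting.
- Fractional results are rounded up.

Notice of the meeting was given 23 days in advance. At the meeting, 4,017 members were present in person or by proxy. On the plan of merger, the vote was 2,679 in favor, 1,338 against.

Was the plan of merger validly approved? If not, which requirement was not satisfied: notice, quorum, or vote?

Valid — all requirements satisfied.

Notice: 23 days given; 21 required. Satisfied.
Quorum: 10% of 40,143 = 4,014.30, rounded up to 4,015; 4,017 present. Satisfied.
Vote: requires two-thirds of those present (4,017); 2/3 of 4017 = 2678, so 2,678 needed; 2,679 in favor. Satisfied.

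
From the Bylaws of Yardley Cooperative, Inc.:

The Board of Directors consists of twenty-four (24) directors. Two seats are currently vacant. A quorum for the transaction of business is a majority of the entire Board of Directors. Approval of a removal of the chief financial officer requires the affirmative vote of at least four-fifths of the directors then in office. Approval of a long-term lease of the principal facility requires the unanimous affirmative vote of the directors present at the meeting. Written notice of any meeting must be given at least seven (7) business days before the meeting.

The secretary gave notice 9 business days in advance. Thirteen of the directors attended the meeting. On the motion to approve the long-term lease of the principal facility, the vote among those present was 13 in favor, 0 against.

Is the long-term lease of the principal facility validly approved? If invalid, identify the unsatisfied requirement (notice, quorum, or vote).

Notice: 9 business days given; 7 required (9 ≥ 7). Satisfied.
Quorum: 13 present; quorum is 13. Satisfied.
Vote: the long-term lease of the principal facility requires the unanimous vote of the directors present (13). Unanimous means all 13, so 13 affirmative votes are needed; 13 voted in favor. Satisfied.

Valid — all requirements satisfied.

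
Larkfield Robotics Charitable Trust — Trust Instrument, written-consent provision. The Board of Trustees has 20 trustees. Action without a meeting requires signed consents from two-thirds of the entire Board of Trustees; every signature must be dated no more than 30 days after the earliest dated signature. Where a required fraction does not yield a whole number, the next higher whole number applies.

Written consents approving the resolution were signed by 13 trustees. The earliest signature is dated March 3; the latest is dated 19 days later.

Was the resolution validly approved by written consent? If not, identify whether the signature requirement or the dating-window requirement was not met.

Not effective — insufficient signatures.

Signatures required: two-thirds of 20 — 2/3 of 20 = 13.33, rounded up to 14, so 14 needed; 13 signed. Insufficient.
Dating window: the latest signature is 19 days after the earliest; the limit is 30 days. Within the window.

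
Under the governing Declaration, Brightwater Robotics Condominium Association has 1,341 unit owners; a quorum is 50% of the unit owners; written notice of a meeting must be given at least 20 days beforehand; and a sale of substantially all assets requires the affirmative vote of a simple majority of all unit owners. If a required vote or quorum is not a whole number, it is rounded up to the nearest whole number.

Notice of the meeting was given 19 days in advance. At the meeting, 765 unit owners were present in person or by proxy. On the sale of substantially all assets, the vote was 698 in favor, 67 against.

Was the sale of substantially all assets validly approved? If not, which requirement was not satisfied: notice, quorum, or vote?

Invalid — notice requirement not satisfied.

Notice: 19 days given; 20 required. Not satisfied.
Quorum: 50% of 1,341 = 670.50, rounded up to 671; 765 present. Satisfied.
Vote: requires a majority of all unit owners (1,341); a majority of 1341 is 671, so 671 needed; 698 in favor. Satisfied.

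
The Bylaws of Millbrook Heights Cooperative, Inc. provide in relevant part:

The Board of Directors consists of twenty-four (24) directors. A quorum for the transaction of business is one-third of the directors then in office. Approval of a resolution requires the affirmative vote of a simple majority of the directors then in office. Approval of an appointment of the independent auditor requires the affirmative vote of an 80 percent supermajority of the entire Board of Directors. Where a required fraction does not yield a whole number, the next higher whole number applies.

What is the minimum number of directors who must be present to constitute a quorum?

1/3 of 24 = 8.

8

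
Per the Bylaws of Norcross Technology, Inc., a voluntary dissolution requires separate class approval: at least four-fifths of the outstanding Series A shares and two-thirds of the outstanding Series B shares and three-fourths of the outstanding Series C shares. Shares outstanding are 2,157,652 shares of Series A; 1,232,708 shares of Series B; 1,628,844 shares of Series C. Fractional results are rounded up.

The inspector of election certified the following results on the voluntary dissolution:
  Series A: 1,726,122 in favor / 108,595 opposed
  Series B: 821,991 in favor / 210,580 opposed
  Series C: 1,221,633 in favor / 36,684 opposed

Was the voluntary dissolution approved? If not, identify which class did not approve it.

Approved — every class gave the required vote.

Series A: 4/5 of 2157652 = 1726121.60, rounded up to 1726122; 1,726,122 required, 1,726,122 in favor — approved.
Series B: 2/3 of 1232708 = 821805.33, rounded up to 821806; 821,806 required, 821,991 in favor — approved.
Series C: 3/4 of 1628844 = 1221633; 1,221,633 required, 1,221,633 in favor — approved.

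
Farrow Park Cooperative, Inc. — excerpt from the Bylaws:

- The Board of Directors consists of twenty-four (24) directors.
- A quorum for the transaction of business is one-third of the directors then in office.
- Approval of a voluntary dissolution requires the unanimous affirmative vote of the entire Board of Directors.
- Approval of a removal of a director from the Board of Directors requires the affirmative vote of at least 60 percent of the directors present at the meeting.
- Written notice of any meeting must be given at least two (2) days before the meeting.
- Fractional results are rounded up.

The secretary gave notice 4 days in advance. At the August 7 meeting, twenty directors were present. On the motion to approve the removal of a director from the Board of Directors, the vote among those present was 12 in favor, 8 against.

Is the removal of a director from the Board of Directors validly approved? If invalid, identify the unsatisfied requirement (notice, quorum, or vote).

Notice: 4 days given; 2 required (4 ≥ 2). Satisfied.
Quorum: 20 present; quorum is 8. Satisfied.
Vote: the removal of a director from the Board of Directors requires three-fifths of the directors present (20). 3/5 of 20 = 12, so 12 affirmative votes are needed; 12 voted in favor. Satisfied.

Valid — all requirements satisfied.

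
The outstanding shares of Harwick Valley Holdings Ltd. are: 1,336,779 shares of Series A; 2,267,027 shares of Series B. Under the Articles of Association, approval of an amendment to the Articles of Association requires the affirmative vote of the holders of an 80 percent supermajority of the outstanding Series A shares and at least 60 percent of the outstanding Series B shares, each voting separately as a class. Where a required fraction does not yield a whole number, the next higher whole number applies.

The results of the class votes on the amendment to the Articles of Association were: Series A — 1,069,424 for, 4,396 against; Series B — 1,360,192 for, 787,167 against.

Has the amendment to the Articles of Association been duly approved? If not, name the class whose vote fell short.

Series A: 4/5 of 1336779 = 1069423.20, rounded up to 1069424; 1,069,424 required, 1,069,424 in favor — approved.
Series B: 3/5 of 2267027 = 1360216.20, rounded up to 1360217; 1,360,217 required, 1,360,192 in favor — not approved.

Not approved — the Series B shares did not give the required vote.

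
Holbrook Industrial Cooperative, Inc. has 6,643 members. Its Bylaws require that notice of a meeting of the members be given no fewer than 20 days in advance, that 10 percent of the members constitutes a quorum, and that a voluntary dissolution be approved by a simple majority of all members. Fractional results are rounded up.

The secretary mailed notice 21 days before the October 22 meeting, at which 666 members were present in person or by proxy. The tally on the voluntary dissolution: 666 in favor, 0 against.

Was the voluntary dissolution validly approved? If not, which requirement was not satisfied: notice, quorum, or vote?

Notice: 21 days given; 20 required. Satisfied.
Quorum: 10% of 6,643 = 664.30, rounded up to 665; 666 present. Satisfied.
Vote: requires a majority of all members (6,643); a majority of 6643 is 3322, so 3,322 needed; 666 in favor. Not satisfied.

Invalid — vote requirement not satisfied.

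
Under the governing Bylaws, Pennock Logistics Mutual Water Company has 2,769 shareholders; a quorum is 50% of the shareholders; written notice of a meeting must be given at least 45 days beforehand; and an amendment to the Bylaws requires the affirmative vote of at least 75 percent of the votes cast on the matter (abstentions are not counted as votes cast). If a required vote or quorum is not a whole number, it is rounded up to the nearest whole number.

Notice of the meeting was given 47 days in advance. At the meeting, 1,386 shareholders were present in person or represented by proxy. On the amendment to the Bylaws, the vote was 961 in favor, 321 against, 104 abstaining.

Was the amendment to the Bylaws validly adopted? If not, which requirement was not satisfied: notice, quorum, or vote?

Notice: 47 days given; 45 required. Satisfied.
Quorum: 50% of 2,769 = 1,384.50, rounded up to 1,385; 1,386 present. Satisfied.
Vote: requires three-fourths of the votes cast (1,386 − 104 abstaining = 1,282); 3/4 of 1282 = 961.50, rounded up to 962, so 962 needed; 961 in favor. Not satisfied.

Invalid — vote requirement not satisfied.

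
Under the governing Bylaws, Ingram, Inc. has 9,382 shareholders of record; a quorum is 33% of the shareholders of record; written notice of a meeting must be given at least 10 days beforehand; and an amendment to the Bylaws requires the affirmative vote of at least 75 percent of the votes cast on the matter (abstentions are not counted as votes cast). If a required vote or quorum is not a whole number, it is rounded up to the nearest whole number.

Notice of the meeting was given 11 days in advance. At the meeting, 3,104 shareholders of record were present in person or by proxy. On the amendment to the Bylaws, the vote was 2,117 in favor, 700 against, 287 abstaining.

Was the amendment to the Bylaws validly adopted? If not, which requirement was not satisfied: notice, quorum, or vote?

Valid — all requirements satisfied.

Notice: 11 days given; 10 required. Satisfied.
Quorum: 33% of 9,382 = 3,096.06, rounded up to 3,097; 3,104 present. Satisfied.
Vote: requires three-fourths of the votes cast (3,104 − 287 abstaining = 2,817); 3/4 of 2817 = 2112.75, rounded up to 2113, so 2,113 needed; 2,117 in favor. Satisfied.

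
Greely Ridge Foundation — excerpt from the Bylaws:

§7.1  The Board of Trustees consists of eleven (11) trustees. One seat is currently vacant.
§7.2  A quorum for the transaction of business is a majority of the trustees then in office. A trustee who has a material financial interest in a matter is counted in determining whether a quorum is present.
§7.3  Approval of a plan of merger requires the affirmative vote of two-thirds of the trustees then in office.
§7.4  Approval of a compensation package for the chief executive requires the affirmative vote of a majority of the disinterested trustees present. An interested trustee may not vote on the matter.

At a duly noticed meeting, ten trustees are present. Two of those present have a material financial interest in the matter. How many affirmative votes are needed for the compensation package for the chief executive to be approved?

5

The compensation package for the chief executive requires a majority of the disinterested trustees present (10 − 2 = 8).
A majority of 8 is 5.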